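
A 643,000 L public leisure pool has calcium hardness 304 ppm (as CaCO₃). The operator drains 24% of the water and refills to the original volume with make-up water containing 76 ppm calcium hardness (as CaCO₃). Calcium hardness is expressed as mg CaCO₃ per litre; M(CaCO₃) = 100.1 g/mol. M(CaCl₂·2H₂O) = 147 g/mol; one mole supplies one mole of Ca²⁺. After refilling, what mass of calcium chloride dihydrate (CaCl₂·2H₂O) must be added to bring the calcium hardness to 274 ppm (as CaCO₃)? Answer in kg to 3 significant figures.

After draining 24% and refilling: 304 × 0.76 + 76 × 0.24 = 249.28 ppm.
Deficit to target: 274 − 249.28 = 24.72 mg/L.
As CaCO₃: 24.72 mg/L × 643,000 L = 15,890 g; ÷ 100.1 = 158.8 mol Ca²⁺.
Mass: 158.8 × 147 = 23,340 g.

23.3 kg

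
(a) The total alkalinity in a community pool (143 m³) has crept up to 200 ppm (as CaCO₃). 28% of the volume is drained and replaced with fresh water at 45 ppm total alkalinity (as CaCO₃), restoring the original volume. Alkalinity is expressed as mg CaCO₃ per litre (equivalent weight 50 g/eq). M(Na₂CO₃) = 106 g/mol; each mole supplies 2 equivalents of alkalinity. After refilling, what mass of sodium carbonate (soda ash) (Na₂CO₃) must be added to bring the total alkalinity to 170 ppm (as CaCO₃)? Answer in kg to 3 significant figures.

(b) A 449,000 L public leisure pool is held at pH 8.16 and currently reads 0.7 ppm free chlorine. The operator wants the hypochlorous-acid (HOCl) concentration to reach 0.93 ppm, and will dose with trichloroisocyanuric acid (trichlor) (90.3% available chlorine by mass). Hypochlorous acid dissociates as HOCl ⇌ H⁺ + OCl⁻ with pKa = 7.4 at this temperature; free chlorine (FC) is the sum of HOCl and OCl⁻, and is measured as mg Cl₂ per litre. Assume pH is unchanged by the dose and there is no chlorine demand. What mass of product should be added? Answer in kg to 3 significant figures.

(a) 2.03 kg; (b) 2.78 kg

(a) Volume: 143 m³ = 143,000 L.
(a) After draining 28% and refilling: 200 × 0.72 + 45 × 0.28 = 156.6 ppm.
(a) Deficit to target: 170 − 156.6 = 13.4 mg/L.
(a) As CaCO₃: 13.4 mg/L × 143,000 L = 1916 g; ÷ 50 g/eq ÷ 2 = 19.16 mol Na₂CO₃.
(a) Mass: 19.16 × 106 = 2031 g.

(b) [OCl⁻]/[HOCl] = 10^(pH − pKa) = 10^(8.16 − 7.4) = 5.754; fraction as HOCl = 1/(1 + 5.754) = 0.1481.
(b) Free chlorine required for 0.93 ppm HOCl: 0.93 / 0.1481 = 6.282 ppm.
(b) FC to add: 6.282 − 0.7 = 5.582 mg/L as Cl₂.
(b) Cl₂ equivalent: 5.582 mg/L × 449,000 L = 2506 g.
(b) Product at 90.3% available Cl: 2506 / 0.903 = 2775 g.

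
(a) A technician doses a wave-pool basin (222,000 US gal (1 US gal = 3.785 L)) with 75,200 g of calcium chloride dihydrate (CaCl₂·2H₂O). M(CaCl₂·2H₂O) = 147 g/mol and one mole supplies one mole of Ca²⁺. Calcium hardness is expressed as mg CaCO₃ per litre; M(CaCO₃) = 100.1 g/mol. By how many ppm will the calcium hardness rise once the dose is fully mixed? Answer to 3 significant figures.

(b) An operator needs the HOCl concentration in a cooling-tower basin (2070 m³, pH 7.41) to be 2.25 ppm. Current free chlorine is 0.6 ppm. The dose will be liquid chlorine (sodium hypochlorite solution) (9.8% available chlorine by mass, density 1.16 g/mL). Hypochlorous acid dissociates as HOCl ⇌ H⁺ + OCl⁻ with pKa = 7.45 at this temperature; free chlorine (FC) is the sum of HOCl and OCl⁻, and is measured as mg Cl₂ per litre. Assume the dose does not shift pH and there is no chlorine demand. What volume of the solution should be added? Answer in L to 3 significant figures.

(a) 60.9 ppm; (b) 67.4 L

(a) Volume: 222,000 US gal × 3.785 L/gal = 840,270 L.
(a) Moles of Ca²⁺: 75,200 g ÷ 147 g/mol = 511.6 mol.
(a) As CaCO₃: 511.6 mol × 100.1 g/mol = 51,210 g.
(a) Rise: 51,210 g / 840,270 L × 1000 = 60.94 mg/L.

(b) Volume: 2070 m³ = 2,070,000 L.
(b) [OCl⁻]/[HOCl] = 10^(pH − pKa) = 10^(7.41 − 7.45) = 0.912; fraction as HOCl = 1/(1 + 0.912) = 0.523.
(b) Free chlorine required for 2.25 ppm HOCl: 2.25 / 0.523 = 4.302 ppm.
(b) FC to add: 4.302 − 0.6 = 3.702 mg/L as Cl₂.
(b) Cl₂ equivalent: 3.702 mg/L × 2,070,000 L = 7663 g.
(b) Product at 9.8% available Cl: 7663 / 0.098 = 78,200 g.
(b) Volume: 78,200 g ÷ 1.16 g/mL = 67,410 mL.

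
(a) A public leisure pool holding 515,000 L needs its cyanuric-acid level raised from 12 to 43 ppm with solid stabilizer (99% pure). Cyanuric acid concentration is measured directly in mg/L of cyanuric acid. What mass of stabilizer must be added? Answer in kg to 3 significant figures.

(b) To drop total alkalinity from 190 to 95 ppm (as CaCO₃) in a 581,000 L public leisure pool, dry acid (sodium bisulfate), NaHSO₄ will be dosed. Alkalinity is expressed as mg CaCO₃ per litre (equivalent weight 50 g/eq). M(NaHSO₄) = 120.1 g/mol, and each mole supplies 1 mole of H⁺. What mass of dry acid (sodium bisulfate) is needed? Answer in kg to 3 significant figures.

(a) 16.1 kg; (b) 133 kg

(a) CYA to add: (43 − 12) = 31 mg/L × 515,000 L = 15,960 g cyanuric acid.
(a) At 99% purity: 15,960 / 0.99 = 16,130 g product.

(b) Alkalinity to neutralize: (190 − 95) = 95 mg/L as CaCO₃ × 581,000 L = 55,200 g as CaCO₃.
(b) Equivalents of H⁺ required: 55,200 ÷ 50 g/eq = 1104 eq = 1104 mol NaHSO₄.
(b) Mass of NaHSO₄: 1104 × 120.1 = 132,600 g.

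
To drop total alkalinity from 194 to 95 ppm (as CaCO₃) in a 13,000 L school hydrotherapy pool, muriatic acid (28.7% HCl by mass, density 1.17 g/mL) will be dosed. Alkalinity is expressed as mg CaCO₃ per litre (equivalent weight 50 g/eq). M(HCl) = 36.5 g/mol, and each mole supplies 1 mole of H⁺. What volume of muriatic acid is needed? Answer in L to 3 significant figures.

2.80 L

Alkalinity to neutralize: (194 − 95) = 99 mg/L as CaCO₃ × 13,000 L = 1287 g as CaCO₃.
Equivalents of H⁺ required: 1287 ÷ 50 g/eq = 25.74 eq = 25.74 mol HCl.
Mass of HCl: 25.74 × 36.5 = 939.5 g.
Mass of 28.7% solution: 939.5 / 0.287 = 3274 g.
Volume: 3274 g ÷ 1.17 g/mL = 2798 mL.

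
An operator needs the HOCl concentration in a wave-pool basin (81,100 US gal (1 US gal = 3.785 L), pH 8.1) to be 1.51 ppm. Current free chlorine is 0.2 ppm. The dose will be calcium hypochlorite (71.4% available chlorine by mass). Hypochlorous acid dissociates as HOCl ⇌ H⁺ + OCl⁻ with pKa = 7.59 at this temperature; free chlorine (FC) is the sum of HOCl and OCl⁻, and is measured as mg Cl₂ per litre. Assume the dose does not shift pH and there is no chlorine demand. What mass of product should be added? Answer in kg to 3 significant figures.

Volume: 81,100 US gal × 3.785 L/gal = 306,964 L.
[OCl⁻]/[HOCl] = 10^(pH − pKa) = 10^(8.1 − 7.59) = 3.236; fraction as HOCl = 1/(1 + 3.236) = 0.2361.
Free chlorine required for 1.51 ppm HOCl: 1.51 / 0.2361 = 6.396 ppm.
FC to add: 6.396 − 0.2 = 6.196 mg/L as Cl₂.
Cl₂ equivalent: 6.196 mg/L × 306,964 L = 1902 g.
Product at 71.4% available Cl: 1902 / 0.714 = 2664 g.

2.66 kg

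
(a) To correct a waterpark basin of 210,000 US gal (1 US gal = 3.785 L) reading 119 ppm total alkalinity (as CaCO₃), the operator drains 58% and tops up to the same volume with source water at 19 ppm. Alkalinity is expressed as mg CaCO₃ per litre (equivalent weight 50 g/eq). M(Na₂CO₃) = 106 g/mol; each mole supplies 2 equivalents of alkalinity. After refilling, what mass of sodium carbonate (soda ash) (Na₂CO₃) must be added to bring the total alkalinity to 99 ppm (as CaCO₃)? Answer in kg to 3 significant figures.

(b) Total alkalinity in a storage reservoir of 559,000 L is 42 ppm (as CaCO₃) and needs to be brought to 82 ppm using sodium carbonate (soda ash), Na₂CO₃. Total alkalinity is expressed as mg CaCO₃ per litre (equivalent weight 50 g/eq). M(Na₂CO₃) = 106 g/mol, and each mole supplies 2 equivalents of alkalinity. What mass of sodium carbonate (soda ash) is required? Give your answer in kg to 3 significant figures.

(a) 32.0 kg; (b) 23.7 kg

(a) Volume: 210,000 US gal × 3.785 L/gal = 794,850 L.
(a) After draining 58% and refilling: 119 × 0.42 + 19 × 0.58 = 61 ppm.
(a) Deficit to target: 99 − 61 = 38 mg/L.
(a) As CaCO₃: 38 mg/L × 794,850 L = 30,200 g; ÷ 50 g/eq ÷ 2 = 302 mol Na₂CO₃.
(a) Mass: 302 × 106 = 32,020 g.

(b) Alkalinity to add: (82 − 42) = 40 mg/L as CaCO₃ × 559,000 L = 22,360 g as CaCO₃.
(b) Equivalents: 22,360 g ÷ 50 g/eq = 447.2 eq.
(b) Each mole of Na₂CO₃ supplies 2 eq, so 447.2 / 2 = 223.6 mol.
(b) Mass: 223.6 mol × 106 g/mol = 23,700 g.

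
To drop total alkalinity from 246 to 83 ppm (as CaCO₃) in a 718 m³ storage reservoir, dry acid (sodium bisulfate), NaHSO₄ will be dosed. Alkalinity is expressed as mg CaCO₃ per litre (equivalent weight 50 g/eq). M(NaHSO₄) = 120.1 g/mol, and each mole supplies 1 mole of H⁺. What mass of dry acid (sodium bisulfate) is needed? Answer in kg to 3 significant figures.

Volume: 718 m³ = 718,000 L.
Alkalinity to neutralize: (246 − 83) = 163 mg/L as CaCO₃ × 718,000 L = 117,000 g as CaCO₃.
Equivalents of H⁺ required: 117,000 ÷ 50 g/eq = 2341 eq = 2341 mol NaHSO₄.
Mass of NaHSO₄: 2341 × 120.1 = 281,100 g.

281 kg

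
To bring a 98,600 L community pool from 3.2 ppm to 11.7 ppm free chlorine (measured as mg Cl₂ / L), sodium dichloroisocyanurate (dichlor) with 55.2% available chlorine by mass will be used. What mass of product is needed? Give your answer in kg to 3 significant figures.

1.52 kg

Chlorine deficit: 11.7 − 3.2 = 8.5 ppm = 8.5 mg/L as Cl₂.
Cl₂ equivalent needed: 8.5 mg/L × 98,600 L = 838,100 mg = 838.1 g.
Product at 55.2% available chlorine: 838.1 / 0.552 = 1518 g.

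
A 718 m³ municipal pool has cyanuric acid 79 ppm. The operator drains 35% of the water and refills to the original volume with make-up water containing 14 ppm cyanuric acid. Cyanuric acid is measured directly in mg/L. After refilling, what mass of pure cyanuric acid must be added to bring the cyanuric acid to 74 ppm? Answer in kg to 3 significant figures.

12.7 kg

Volume: 718 m³ = 718,000 L.
After draining 35% and refilling: 79 × 0.65 + 14 × 0.35 = 56.25 ppm.
Deficit to target: 74 − 56.25 = 17.75 mg/L.
Mass: 17.75 mg/L × 718,000 L = 12,740 g cyanuric acid.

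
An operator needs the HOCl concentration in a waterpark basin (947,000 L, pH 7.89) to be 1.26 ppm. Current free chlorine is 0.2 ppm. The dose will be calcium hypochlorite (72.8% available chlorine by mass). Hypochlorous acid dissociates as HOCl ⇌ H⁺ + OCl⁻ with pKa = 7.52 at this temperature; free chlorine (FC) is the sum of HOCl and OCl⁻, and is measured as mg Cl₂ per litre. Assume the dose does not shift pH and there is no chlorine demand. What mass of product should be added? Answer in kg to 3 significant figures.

5.22 kg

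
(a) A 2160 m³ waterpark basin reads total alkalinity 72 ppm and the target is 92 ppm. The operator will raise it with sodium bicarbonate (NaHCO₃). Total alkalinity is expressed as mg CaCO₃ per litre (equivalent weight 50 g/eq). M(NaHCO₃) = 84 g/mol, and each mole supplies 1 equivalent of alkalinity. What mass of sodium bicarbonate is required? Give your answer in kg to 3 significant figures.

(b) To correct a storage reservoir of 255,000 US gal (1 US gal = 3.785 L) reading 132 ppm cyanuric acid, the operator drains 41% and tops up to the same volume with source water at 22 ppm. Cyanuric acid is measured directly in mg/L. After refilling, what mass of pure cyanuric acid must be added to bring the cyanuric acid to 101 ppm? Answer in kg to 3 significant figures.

(a) 72.6 kg; (b) 13.6 kg

(a) Volume: 2160 m³ = 2,160,000 L.
(a) Alkalinity to add: (92 − 72) = 20 mg/L as CaCO₃ × 2,160,000 L = 43,200 g as CaCO₃.
(a) Equivalents: 43,200 g ÷ 50 g/eq = 864 eq.
(a) NaHCO₃ supplies 1 eq per mole → 864 mol.
(a) Mass: 864 mol × 84 g/mol = 72,580 g.

(b) Volume: 255,000 US gal × 3.785 L/gal = 965,175 L.
(b) After draining 41% and refilling: 132 × 0.59 + 22 × 0.41 = 86.9 ppm.
(b) Deficit to target: 101 − 86.9 = 14.1 mg/L.
(b) Mass: 14.1 mg/L × 965,175 L = 13,610 g cyanuric acid.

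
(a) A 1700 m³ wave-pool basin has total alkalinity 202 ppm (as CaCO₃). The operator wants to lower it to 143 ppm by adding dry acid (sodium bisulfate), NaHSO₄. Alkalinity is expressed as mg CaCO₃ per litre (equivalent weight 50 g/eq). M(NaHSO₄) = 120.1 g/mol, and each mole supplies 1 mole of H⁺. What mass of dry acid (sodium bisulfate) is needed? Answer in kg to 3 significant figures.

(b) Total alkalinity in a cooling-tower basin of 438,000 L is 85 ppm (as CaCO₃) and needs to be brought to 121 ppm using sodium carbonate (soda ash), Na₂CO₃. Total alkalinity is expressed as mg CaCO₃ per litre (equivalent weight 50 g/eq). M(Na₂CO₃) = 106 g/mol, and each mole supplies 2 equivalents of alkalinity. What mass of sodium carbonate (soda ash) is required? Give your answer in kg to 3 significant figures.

(a) 241 kg; (b) 16.7 kg

(a) Volume: 1700 m³ = 1,700,000 L.
(a) Alkalinity to neutralize: (202 − 143) = 59 mg/L as CaCO₃ × 1,700,000 L = 100,300 g as CaCO₃.
(a) Equivalents of H⁺ required: 100,300 ÷ 50 g/eq = 2006 eq = 2006 mol NaHSO₄.
(a) Mass of NaHSO₄: 2006 × 120.1 = 240,900 g.

(b) Alkalinity to add: (121 − 85) = 36 mg/L as CaCO₃ × 438,000 L = 15,770 g as CaCO₃.
(b) Equivalents: 15,770 g ÷ 50 g/eq = 315.4 eq.
(b) Each mole of Na₂CO₃ supplies 2 eq, so 315.4 / 2 = 157.7 mol.
(b) Mass: 157.7 mol × 106 g/mol = 16,710 g.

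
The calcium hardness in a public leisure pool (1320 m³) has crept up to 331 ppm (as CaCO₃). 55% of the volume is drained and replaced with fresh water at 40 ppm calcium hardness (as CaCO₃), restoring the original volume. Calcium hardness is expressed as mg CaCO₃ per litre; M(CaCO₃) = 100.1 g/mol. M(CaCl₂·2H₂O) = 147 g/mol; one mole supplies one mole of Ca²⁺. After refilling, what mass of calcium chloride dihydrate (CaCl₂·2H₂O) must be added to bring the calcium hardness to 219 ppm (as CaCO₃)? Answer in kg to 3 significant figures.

93.1 kg

Volume: 1320 m³ = 1,320,000 L.
After draining 55% and refilling: 331 × 0.45 + 40 × 0.55 = 170.95 ppm.
Deficit to target: 219 − 170.95 = 48.05 mg/L.
As CaCO₃: 48.05 mg/L × 1,320,000 L = 63,430 g; ÷ 100.1 = 633.6 mol Ca²⁺.
Mass: 633.6 × 147 = 93,140 g.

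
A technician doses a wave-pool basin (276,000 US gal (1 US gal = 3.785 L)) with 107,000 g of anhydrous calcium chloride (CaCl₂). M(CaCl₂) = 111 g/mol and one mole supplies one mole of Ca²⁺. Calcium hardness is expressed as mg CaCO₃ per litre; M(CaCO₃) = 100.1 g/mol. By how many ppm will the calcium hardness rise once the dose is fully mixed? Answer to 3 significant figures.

92.4 ppm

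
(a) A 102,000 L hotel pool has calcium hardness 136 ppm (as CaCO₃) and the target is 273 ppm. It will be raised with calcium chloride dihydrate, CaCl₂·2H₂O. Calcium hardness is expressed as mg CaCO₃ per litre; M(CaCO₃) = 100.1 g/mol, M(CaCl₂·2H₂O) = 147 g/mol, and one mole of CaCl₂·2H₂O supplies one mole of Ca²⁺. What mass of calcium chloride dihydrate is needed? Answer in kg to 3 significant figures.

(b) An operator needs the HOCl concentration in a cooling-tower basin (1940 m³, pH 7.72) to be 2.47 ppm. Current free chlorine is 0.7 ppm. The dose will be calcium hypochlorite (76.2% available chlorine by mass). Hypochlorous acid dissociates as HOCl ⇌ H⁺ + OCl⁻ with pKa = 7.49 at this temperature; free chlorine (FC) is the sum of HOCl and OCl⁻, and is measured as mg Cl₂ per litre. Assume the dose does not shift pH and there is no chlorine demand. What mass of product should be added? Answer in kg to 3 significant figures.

(a) 20.5 kg; (b) 15.2 kg

(a) Hardness to add: (273 − 136) = 137 mg/L as CaCO₃ × 102,000 L = 13,970 g as CaCO₃.
(a) Moles of Ca²⁺ (1 mol Ca²⁺ ≡ 1 mol CaCO₃): 13,970 / 100.1 g/mol = 139.6 mol.
(a) Mass of CaCl₂·2H₂O: 139.6 × 147 = 20,520 g.

(b) Volume: 1940 m³ = 1,940,000 L.
(b) [OCl⁻]/[HOCl] = 10^(pH − pKa) = 10^(7.72 − 7.49) = 1.698; fraction as HOCl = 1/(1 + 1.698) = 0.3706.
(b) Free chlorine required for 2.47 ppm HOCl: 2.47 / 0.3706 = 6.665 ppm.
(b) FC to add: 6.665 − 0.7 = 5.965 mg/L as Cl₂.
(b) Cl₂ equivalent: 5.965 mg/L × 1,940,000 L = 11,570 g.
(b) Product at 76.2% available Cl: 11,570 / 0.762 = 15,190 g.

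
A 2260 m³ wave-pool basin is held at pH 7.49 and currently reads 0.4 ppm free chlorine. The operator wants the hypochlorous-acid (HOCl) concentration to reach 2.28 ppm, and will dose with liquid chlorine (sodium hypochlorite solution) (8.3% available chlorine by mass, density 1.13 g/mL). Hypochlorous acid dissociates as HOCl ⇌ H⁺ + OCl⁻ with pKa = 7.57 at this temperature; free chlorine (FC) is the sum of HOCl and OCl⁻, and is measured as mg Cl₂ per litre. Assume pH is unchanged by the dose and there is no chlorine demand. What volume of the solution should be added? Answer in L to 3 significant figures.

91.0 L

Volume: 2260 m³ = 2,260,000 L.
[OCl⁻]/[HOCl] = 10^(pH − pKa) = 10^(7.49 − 7.57) = 0.8318; fraction as HOCl = 1/(1 + 0.8318) = 0.5459.
Free chlorine required for 2.28 ppm HOCl: 2.28 / 0.5459 = 4.176 ppm.
FC to add: 4.176 − 0.4 = 3.776 mg/L as Cl₂.
Cl₂ equivalent: 3.776 mg/L × 2,260,000 L = 8535 g.
Product at 8.3% available Cl: 8535 / 0.083 = 102,800 g.
Volume: 102,800 g ÷ 1.13 g/mL = 91,000 mL.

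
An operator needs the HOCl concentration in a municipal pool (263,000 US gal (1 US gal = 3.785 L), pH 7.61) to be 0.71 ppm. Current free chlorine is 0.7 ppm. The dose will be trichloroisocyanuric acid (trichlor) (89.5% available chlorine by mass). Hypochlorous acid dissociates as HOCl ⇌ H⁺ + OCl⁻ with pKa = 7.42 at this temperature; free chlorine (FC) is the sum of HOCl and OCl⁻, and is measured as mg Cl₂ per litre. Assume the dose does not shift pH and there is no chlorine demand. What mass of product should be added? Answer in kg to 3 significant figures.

Volume: 263,000 US gal × 3.785 L/gal = 995,455 L.
[OCl⁻]/[HOCl] = 10^(pH − pKa) = 10^(7.61 − 7.42) = 1.549; fraction as HOCl = 1/(1 + 1.549) = 0.3923.
Free chlorine required for 0.71 ppm HOCl: 0.71 / 0.3923 = 1.81 ppm.
FC to add: 1.81 − 0.7 = 1.11 mg/L as Cl₂.
Cl₂ equivalent: 1.11 mg/L × 995,455 L = 1105 g.
Product at 89.5% available Cl: 1105 / 0.895 = 1234 g.

1.23 kg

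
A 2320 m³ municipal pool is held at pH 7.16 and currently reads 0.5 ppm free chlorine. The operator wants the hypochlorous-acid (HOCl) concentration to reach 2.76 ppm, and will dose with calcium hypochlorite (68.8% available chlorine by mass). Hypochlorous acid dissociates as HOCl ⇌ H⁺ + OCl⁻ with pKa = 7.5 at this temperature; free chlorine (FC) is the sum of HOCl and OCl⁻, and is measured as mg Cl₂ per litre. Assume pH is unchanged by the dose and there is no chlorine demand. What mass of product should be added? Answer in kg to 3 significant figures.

11.9 kg

Volume: 2320 m³ = 2,320,000 L.
[OCl⁻]/[HOCl] = 10^(pH − pKa) = 10^(7.16 − 7.5) = 0.4571; fraction as HOCl = 1/(1 + 0.4571) = 0.6863.
Free chlorine required for 2.76 ppm HOCl: 2.76 / 0.6863 = 4.022 ppm.
FC to add: 4.022 − 0.5 = 3.522 mg/L as Cl₂.
Cl₂ equivalent: 3.522 mg/L × 2,320,000 L = 8170 g.
Product at 68.8% available Cl: 8170 / 0.688 = 11,880 g.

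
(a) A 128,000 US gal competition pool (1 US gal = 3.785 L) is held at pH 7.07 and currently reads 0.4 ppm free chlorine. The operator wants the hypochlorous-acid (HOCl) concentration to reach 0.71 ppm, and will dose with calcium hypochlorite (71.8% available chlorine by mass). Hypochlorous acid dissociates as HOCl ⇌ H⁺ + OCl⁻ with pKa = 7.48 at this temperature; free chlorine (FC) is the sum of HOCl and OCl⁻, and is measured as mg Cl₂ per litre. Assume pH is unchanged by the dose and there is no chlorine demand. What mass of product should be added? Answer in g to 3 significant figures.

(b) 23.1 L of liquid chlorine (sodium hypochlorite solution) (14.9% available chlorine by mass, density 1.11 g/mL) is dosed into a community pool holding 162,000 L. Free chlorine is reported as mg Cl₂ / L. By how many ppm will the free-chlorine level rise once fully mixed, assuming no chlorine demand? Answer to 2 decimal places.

(a) 396 g; (b) 23.58 ppm

(a) Volume: 128,000 US gal × 3.785 L/gal = 484,480 L.
(a) [OCl⁻]/[HOCl] = 10^(pH − pKa) = 10^(7.07 − 7.48) = 0.389; fraction as HOCl = 1/(1 + 0.389) = 0.7199.
(a) Free chlorine required for 0.71 ppm HOCl: 0.71 / 0.7199 = 0.9862 ppm.
(a) FC to add: 0.9862 − 0.4 = 0.5862 mg/L as Cl₂.
(a) Cl₂ equivalent: 0.5862 mg/L × 484,480 L = 284 g.
(a) Product at 71.8% available Cl: 284 / 0.718 = 395.6 g.

(b) Mass of solution: 23.1 L × 1000 mL/L × 1.11 g/mL = 25,640 g.
(b) Available chlorine delivered: 25,640 g × 0.149 = 3821 g as Cl₂.
(b) Concentration rise: 3821 g / 162,000 L = 23.58 mg/L = 23.58 ppm.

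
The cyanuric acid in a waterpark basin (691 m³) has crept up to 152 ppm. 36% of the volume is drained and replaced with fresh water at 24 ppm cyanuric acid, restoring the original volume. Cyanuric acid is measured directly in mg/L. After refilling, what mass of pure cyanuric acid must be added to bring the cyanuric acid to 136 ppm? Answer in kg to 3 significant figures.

Volume: 691 m³ = 691,000 L.
After draining 36% and refilling: 152 × 0.64 + 24 × 0.36 = 105.92 ppm.
Deficit to target: 136 − 105.92 = 30.08 mg/L.
Mass: 30.08 mg/L × 691,000 L = 20,790 g cyanuric acid.

20.8 kg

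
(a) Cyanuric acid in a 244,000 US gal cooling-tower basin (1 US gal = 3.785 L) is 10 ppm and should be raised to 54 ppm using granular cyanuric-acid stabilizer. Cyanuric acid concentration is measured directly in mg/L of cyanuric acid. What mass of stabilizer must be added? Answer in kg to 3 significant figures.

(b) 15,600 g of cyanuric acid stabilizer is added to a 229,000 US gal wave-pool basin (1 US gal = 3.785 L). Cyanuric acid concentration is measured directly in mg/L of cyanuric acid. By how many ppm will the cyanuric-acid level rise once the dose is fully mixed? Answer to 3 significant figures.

(a) 40.6 kg; (b) 18.0 ppm

(a) Volume: 244,000 US gal × 3.785 L/gal = 923,540 L.
(a) CYA to add: (54 − 10) = 44 mg/L × 923,540 L = 40,640 g cyanuric acid.

(b) Volume: 229,000 US gal × 3.785 L/gal = 866,765 L.
(b) Rise: 15,600 g / 866,765 L × 1000 = 18 mg/L.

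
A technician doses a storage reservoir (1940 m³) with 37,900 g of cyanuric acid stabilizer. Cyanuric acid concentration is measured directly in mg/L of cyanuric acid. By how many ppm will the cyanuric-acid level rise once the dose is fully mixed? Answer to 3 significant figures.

Volume: 1940 m³ = 1,940,000 L.
Rise: 37,900 g / 1,940,000 L × 1000 = 19.54 mg/L.

19.5 ppm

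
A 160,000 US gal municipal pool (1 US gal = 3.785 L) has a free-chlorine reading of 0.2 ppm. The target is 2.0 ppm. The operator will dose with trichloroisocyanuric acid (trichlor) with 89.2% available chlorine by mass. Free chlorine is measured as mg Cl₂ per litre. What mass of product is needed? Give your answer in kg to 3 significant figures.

Volume: 160,000 US gal × 3.785 L/gal = 605,600 L.
Chlorine deficit: 2.0 − 0.2 = 1.8 ppm = 1.8 mg/L as Cl₂.
Cl₂ equivalent needed: 1.8 mg/L × 605,600 L = 1,090,000 mg = 1090 g.
Product at 89.2% available chlorine: 1090 / 0.892 = 1222 g.

1.22 kg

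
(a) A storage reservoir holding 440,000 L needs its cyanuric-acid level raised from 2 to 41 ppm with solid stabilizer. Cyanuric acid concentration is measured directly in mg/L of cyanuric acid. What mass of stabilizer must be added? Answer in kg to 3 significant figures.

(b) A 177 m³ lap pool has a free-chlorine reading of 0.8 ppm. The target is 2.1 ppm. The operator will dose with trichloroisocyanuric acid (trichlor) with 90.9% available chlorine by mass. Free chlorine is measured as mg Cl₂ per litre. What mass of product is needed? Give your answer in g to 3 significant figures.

(a) CYA to add: (41 − 2) = 39 mg/L × 440,000 L = 17,160 g cyanuric acid.

(b) Volume: 177 m³ = 177,000 L.
(b) Chlorine deficit: 2.1 − 0.8 = 1.3 ppm = 1.3 mg/L as Cl₂.
(b) Cl₂ equivalent needed: 1.3 mg/L × 177,000 L = 230,100 mg = 230.1 g.
(b) Product at 90.9% available chlorine: 230.1 / 0.909 = 253.1 g.

(a) 17.2 kg; (b) 253 g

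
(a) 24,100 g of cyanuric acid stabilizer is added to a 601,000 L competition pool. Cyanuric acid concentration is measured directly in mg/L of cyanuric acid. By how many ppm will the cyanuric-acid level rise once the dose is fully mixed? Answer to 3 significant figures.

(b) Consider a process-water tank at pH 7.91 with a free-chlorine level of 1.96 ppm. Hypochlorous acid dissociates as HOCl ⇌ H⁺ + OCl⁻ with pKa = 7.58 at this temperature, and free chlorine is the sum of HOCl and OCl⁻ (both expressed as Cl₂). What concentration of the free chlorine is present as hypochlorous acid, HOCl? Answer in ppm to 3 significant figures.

(a) Rise: 24,100 g / 601,000 L × 1000 = 40.1 mg/L.

(b) [OCl⁻]/[HOCl] = 10^(pH − pKa) = 10^(7.91 − 7.58) = 10^0.33 = 2.138.
(b) Fraction as HOCl = 1 / (1 + 2.138) = 0.3187.
(b) HOCl = 0.3187 × 1.96 ppm = 0.6246 ppm.

(a) 40.1 ppm; (b) 0.625 ppm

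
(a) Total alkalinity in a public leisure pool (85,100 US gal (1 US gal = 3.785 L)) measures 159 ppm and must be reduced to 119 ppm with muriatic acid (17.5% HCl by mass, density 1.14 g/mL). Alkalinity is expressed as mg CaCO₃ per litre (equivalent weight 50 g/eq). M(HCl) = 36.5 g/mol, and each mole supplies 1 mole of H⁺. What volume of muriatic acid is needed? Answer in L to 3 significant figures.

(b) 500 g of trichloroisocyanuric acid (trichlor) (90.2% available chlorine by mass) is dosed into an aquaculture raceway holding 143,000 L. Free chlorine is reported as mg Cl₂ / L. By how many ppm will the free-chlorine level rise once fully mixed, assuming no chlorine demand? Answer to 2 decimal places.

(a) Volume: 85,100 US gal × 3.785 L/gal = 322,104 L.
(a) Alkalinity to neutralize: (159 − 119) = 40 mg/L as CaCO₃ × 322,104 L = 12,880 g as CaCO₃.
(a) Equivalents of H⁺ required: 12,880 ÷ 50 g/eq = 257.7 eq = 257.7 mol HCl.
(a) Mass of HCl: 257.7 × 36.5 = 9405 g.
(a) Mass of 17.5% solution: 9405 / 0.175 = 53,750 g.
(a) Volume: 53,750 g ÷ 1.14 g/mL = 47,140 mL.

(b) Available chlorine delivered: 500 g × 0.902 = 451 g as Cl₂.
(b) Concentration rise: 451 g / 143,000 L = 3.154 mg/L = 3.15 ppm.

(a) 47.1 L; (b) 3.15 ppm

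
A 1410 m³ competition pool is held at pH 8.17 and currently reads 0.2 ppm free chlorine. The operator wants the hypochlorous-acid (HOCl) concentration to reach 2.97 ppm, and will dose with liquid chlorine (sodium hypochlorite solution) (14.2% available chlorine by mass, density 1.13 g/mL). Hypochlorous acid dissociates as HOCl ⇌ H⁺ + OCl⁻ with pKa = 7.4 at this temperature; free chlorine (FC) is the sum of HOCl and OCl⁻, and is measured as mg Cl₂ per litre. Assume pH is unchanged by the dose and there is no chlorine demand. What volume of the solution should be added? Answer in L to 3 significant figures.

178 L

Volume: 1410 m³ = 1,410,000 L.
[OCl⁻]/[HOCl] = 10^(pH − pKa) = 10^(8.17 − 7.4) = 5.888; fraction as HOCl = 1/(1 + 5.888) = 0.1452.
Free chlorine required for 2.97 ppm HOCl: 2.97 / 0.1452 = 20.46 ppm.
FC to add: 20.46 − 0.2 = 20.26 mg/L as Cl₂.
Cl₂ equivalent: 20.26 mg/L × 1,410,000 L = 28,560 g.
Product at 14.2% available Cl: 28,560 / 0.142 = 201,200 g.
Volume: 201,200 g ÷ 1.13 g/mL = 178,000 mL.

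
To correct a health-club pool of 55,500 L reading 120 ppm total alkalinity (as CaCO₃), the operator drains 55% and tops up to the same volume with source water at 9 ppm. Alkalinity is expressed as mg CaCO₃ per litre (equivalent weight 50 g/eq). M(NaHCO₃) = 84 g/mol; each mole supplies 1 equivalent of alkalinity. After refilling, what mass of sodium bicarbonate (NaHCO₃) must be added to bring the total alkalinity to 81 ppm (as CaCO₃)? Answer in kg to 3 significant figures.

2.06 kg

After draining 55% and refilling: 120 × 0.45 + 9 × 0.55 = 58.95 ppm.
Deficit to target: 81 − 58.95 = 22.05 mg/L.
As CaCO₃: 22.05 mg/L × 55,500 L = 1224 g; ÷ 50 g/eq ÷ 1 = 24.48 mol NaHCO₃.
Mass: 24.48 × 84 = 2056 g.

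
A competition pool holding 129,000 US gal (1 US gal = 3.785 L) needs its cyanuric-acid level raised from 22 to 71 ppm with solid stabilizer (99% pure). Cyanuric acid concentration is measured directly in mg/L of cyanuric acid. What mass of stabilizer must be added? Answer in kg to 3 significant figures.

Volume: 129,000 US gal × 3.785 L/gal = 488,265 L.
CYA to add: (71 − 22) = 49 mg/L × 488,265 L = 23,920 g cyanuric acid.
At 99% purity: 23,920 / 0.99 = 24,170 g product.

24.2 kg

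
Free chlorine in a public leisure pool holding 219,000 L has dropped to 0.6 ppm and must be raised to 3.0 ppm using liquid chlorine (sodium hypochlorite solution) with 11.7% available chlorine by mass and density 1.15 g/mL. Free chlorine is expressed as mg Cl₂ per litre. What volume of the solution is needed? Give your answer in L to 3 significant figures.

Chlorine deficit: 3.0 − 0.6 = 2.4 ppm = 2.4 mg/L as Cl₂.
Cl₂ equivalent needed: 2.4 mg/L × 219,000 L = 525,600 mg = 525.6 g.
Product at 11.7% available chlorine: 525.6 / 0.117 = 4492 g.
Volume at density 1.15 g/mL: 4492 g ÷ 1.15 g/mL = 3906 mL.

3.91 L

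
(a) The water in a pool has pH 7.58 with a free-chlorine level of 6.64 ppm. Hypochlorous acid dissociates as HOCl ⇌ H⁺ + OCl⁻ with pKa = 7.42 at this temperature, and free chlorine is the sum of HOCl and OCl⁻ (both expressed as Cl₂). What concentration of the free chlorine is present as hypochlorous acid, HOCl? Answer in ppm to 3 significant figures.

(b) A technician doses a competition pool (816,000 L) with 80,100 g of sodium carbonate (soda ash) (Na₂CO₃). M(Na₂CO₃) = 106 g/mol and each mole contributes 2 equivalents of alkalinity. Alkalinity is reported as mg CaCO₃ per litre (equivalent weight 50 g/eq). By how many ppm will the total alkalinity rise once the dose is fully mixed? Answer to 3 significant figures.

(a) 2.72 ppm; (b) 92.6 ppm

(a) [OCl⁻]/[HOCl] = 10^(pH − pKa) = 10^(7.58 − 7.42) = 10^0.16 = 1.445.
(a) Fraction as HOCl = 1 / (1 + 1.445) = 0.4089.
(a) HOCl = 0.4089 × 6.64 ppm = 2.715 ppm.

(b) Moles of Na₂CO₃: 80,100 g ÷ 106 g/mol = 755.7 mol → 1511 eq of alkalinity.
(b) As CaCO₃: 1511 eq × 50 g/eq = 75,570 g.
(b) Rise: 75,570 g / 816,000 L × 1000 = 92.61 mg/L.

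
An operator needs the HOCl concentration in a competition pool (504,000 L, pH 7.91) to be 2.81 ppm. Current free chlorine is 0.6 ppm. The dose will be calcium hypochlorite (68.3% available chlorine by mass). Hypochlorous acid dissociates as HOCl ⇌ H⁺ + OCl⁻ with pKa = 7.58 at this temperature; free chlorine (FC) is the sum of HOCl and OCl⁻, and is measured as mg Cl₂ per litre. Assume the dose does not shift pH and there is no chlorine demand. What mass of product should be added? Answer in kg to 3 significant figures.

[OCl⁻]/[HOCl] = 10^(pH − pKa) = 10^(7.91 − 7.58) = 2.138; fraction as HOCl = 1/(1 + 2.138) = 0.3187.
Free chlorine required for 2.81 ppm HOCl: 2.81 / 0.3187 = 8.818 ppm.
FC to add: 8.818 − 0.6 = 8.218 mg/L as Cl₂.
Cl₂ equivalent: 8.218 mg/L × 504,000 L = 4142 g.
Product at 68.3% available Cl: 4142 / 0.683 = 6064 g.

6.06 kg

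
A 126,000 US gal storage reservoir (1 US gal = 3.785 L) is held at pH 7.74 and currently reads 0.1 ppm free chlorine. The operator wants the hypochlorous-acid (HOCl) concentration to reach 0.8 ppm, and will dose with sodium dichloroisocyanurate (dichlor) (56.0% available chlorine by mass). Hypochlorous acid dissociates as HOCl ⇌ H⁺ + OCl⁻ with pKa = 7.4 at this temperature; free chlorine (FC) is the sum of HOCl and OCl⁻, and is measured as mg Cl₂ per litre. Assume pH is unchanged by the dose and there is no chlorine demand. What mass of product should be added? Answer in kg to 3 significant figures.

Volume: 126,000 US gal × 3.785 L/gal = 476,910 L.
[OCl⁻]/[HOCl] = 10^(pH − pKa) = 10^(7.74 − 7.4) = 2.188; fraction as HOCl = 1/(1 + 2.188) = 0.3137.
Free chlorine required for 0.8 ppm HOCl: 0.8 / 0.3137 = 2.55 ppm.
FC to add: 2.55 − 0.1 = 2.45 mg/L as Cl₂.
Cl₂ equivalent: 2.45 mg/L × 476,910 L = 1169 g.
Product at 56.0% available Cl: 1169 / 0.56 = 2087 g.

2.09 kg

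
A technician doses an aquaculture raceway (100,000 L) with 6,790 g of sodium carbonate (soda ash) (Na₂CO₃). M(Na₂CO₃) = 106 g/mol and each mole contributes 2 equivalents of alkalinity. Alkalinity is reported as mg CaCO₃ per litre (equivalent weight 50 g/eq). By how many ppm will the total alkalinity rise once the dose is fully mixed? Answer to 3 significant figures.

64.1 ppm

Moles of Na₂CO₃: 6,790 g ÷ 106 g/mol = 64.06 mol → 128.1 eq of alkalinity.
As CaCO₃: 128.1 eq × 50 g/eq = 6406 g.
Rise: 6406 g / 100,000 L × 1000 = 64.06 mg/L.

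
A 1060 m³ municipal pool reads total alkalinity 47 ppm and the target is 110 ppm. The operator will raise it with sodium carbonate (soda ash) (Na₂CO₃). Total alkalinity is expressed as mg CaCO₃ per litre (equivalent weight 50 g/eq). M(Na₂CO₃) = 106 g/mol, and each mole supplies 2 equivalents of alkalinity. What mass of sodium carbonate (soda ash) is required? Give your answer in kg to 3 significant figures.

Volume: 1060 m³ = 1,060,000 L.
Alkalinity to add: (110 − 47) = 63 mg/L as CaCO₃ × 1,060,000 L = 66,780 g as CaCO₃.
Equivalents: 66,780 g ÷ 50 g/eq = 1336 eq.
Each mole of Na₂CO₃ supplies 2 eq, so 1336 / 2 = 667.8 mol.
Mass: 667.8 mol × 106 g/mol = 70,790 g.

70.8 kg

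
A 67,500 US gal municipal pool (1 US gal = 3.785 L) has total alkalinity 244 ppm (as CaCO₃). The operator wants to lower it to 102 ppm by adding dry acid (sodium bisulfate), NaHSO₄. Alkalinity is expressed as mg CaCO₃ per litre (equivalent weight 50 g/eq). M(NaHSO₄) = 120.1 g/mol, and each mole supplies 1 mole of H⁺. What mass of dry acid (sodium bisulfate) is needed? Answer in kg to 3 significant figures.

87.1 kg

Volume: 67,500 US gal × 3.785 L/gal = 255,488 L.
Alkalinity to neutralize: (244 − 102) = 142 mg/L as CaCO₃ × 255,488 L = 36,280 g as CaCO₃.
Equivalents of H⁺ required: 36,280 ÷ 50 g/eq = 725.6 eq = 725.6 mol NaHSO₄.
Mass of NaHSO₄: 725.6 × 120.1 = 87,140 g.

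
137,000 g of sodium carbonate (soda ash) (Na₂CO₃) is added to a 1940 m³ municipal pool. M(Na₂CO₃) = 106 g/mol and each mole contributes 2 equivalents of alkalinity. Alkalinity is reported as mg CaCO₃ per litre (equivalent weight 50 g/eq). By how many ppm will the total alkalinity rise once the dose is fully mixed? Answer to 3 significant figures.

Volume: 1940 m³ = 1,940,000 L.
Moles of Na₂CO₃: 137,000 g ÷ 106 g/mol = 1292 mol → 2585 eq of alkalinity.
As CaCO₃: 2585 eq × 50 g/eq = 129,200 g.
Rise: 129,200 g / 1,940,000 L × 1000 = 66.62 mg/L.

66.6 ppm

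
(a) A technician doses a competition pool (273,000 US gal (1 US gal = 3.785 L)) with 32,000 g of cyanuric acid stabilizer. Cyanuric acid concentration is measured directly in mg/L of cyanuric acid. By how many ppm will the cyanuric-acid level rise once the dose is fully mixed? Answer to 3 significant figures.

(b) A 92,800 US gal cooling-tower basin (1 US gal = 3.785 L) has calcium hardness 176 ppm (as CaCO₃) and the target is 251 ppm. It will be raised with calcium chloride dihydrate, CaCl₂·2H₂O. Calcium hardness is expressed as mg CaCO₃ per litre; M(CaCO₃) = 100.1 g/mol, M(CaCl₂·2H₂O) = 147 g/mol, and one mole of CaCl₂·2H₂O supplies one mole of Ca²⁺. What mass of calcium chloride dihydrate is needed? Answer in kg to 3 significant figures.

(a) Volume: 273,000 US gal × 3.785 L/gal = 1,033,305 L.
(a) Rise: 32,000 g / 1,033,305 L × 1000 = 30.97 mg/L.

(b) Volume: 92,800 US gal × 3.785 L/gal = 351,248 L.
(b) Hardness to add: (251 − 176) = 75 mg/L as CaCO₃ × 351,248 L = 26,340 g as CaCO₃.
(b) Moles of Ca²⁺ (1 mol Ca²⁺ ≡ 1 mol CaCO₃): 26,340 / 100.1 g/mol = 263.2 mol.
(b) Mass of CaCl₂·2H₂O: 263.2 × 147 = 38,690 g.

(a) 31.0 ppm; (b) 38.7 kg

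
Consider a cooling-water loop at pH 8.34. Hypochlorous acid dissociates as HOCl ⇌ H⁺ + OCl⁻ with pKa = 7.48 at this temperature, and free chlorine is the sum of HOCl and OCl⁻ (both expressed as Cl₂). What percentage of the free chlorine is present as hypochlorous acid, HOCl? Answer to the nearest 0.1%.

[OCl⁻]/[HOCl] = 10^(pH − pKa) = 10^(8.34 − 7.48) = 10^0.86 = 7.244.
Fraction as HOCl = 1 / (1 + 7.244) = 0.1213.

12.1%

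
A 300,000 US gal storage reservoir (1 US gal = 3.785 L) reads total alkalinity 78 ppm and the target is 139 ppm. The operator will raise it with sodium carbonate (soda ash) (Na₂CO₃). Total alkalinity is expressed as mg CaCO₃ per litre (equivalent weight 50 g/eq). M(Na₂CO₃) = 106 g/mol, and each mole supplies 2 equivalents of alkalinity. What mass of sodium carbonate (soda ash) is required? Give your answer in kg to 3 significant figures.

Volume: 300,000 US gal × 3.785 L/gal = 1,135,500 L.
Alkalinity to add: (139 − 78) = 61 mg/L as CaCO₃ × 1,135,500 L = 69,270 g as CaCO₃.
Equivalents: 69,270 g ÷ 50 g/eq = 1385 eq.
Each mole of Na₂CO₃ supplies 2 eq, so 1385 / 2 = 692.7 mol.
Mass: 692.7 mol × 106 g/mol = 73,420 g.

73.4 kg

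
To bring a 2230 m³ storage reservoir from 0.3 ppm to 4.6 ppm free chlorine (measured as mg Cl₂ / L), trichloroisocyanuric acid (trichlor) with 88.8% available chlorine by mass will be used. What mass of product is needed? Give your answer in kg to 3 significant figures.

10.8 kg

Volume: 2230 m³ = 2,230,000 L.
Chlorine deficit: 4.6 − 0.3 = 4.3 ppm = 4.3 mg/L as Cl₂.
Cl₂ equivalent needed: 4.3 mg/L × 2,230,000 L = 9,589,000 mg = 9589 g.
Product at 88.8% available chlorine: 9589 / 0.888 = 10,800 g.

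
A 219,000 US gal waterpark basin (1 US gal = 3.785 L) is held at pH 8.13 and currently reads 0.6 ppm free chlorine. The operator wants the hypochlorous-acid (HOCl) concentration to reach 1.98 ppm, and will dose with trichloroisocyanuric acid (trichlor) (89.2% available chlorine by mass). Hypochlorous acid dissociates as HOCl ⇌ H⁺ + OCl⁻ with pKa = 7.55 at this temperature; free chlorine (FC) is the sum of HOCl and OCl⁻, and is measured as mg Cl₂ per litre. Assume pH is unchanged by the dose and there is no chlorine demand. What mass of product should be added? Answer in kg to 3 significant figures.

Volume: 219,000 US gal × 3.785 L/gal = 828,915 L.
[OCl⁻]/[HOCl] = 10^(pH − pKa) = 10^(8.13 − 7.55) = 3.802; fraction as HOCl = 1/(1 + 3.802) = 0.2083.
Free chlorine required for 1.98 ppm HOCl: 1.98 / 0.2083 = 9.508 ppm.
FC to add: 9.508 − 0.6 = 8.908 mg/L as Cl₂.
Cl₂ equivalent: 8.908 mg/L × 828,915 L = 7384 g.
Product at 89.2% available Cl: 7384 / 0.892 = 8278 g.

8.28 kg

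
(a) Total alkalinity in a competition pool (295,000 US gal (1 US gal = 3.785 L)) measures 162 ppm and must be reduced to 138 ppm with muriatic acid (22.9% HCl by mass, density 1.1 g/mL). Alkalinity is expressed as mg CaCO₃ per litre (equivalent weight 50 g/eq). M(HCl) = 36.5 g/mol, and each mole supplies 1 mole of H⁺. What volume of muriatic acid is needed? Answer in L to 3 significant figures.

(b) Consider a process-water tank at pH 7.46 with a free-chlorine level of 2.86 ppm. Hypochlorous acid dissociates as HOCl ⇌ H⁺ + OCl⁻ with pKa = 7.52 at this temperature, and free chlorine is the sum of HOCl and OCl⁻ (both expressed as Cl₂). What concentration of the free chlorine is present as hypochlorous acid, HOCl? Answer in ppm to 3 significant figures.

(a) Volume: 295,000 US gal × 3.785 L/gal = 1,116,575 L.
(a) Alkalinity to neutralize: (162 − 138) = 24 mg/L as CaCO₃ × 1,116,575 L = 26,800 g as CaCO₃.
(a) Equivalents of H⁺ required: 26,800 ÷ 50 g/eq = 536 eq = 536 mol HCl.
(a) Mass of HCl: 536 × 36.5 = 19,560 g.
(a) Mass of 22.9% solution: 19,560 / 0.229 = 85,430 g.
(a) Volume: 85,430 g ÷ 1.1 g/mL = 77,660 mL.

(b) [OCl⁻]/[HOCl] = 10^(pH − pKa) = 10^(7.46 − 7.52) = 10^-0.06 = 0.871.
(b) Fraction as HOCl = 1 / (1 + 0.871) = 0.5345.
(b) HOCl = 0.5345 × 2.86 ppm = 1.529 ppm.

(a) 77.7 L; (b) 1.53 ppm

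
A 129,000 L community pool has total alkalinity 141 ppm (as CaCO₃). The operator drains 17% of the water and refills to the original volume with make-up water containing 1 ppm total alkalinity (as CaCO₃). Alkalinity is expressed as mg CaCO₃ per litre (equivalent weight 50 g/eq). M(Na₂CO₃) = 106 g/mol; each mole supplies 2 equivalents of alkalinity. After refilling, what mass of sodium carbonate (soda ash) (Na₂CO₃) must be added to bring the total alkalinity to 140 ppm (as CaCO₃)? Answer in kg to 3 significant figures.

3.12 kg

After draining 17% and refilling: 141 × 0.83 + 1 × 0.17 = 117.2 ppm.
Deficit to target: 140 − 117.2 = 22.8 mg/L.
As CaCO₃: 22.8 mg/L × 129,000 L = 2941 g; ÷ 50 g/eq ÷ 2 = 29.41 mol Na₂CO₃.
Mass: 29.41 × 106 = 3118 g.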